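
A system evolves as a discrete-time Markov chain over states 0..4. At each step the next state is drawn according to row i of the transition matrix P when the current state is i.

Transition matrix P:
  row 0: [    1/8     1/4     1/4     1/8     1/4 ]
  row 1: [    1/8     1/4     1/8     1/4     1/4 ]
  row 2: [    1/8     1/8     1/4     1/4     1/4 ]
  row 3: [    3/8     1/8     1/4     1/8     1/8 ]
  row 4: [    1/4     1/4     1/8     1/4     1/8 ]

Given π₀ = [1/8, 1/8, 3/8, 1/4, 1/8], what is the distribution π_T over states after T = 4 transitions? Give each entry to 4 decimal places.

t=0: π = [0.1250, 0.1250, 0.3750, 0.2500, 0.1250]
t=1: π = [0.2031, 0.1719, 0.2188, 0.2031, 0.2031]
t=2: π = [0.2012, 0.1973, 0.2031, 0.1992, 0.1992]
t=3: π = [0.1997, 0.1997, 0.2004, 0.2000, 0.2002]
t=4: π = [0.2000, 0.2000, 0.2000, 0.2000, 0.2000]

π = [0.2000, 0.2000, 0.2000, 0.2000, 0.2000]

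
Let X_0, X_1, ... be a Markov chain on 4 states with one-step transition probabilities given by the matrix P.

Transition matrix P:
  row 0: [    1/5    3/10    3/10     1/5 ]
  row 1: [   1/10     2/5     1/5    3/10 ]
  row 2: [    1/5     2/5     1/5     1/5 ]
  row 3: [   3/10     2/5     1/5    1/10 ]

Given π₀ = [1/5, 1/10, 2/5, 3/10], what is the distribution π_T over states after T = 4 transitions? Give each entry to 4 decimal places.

π = [0.1834, 0.3816, 0.2184, 0.2166]

t=0: π = [0.2000, 0.1000, 0.4000, 0.3000]
t=1: π = [0.2200, 0.3800, 0.2200, 0.1800]
t=2: π = [0.1800, 0.3780, 0.2220, 0.2200]
t=3: π = [0.1842, 0.3820, 0.2180, 0.2158]
t=4: π = [0.1834, 0.3816, 0.2184, 0.2166]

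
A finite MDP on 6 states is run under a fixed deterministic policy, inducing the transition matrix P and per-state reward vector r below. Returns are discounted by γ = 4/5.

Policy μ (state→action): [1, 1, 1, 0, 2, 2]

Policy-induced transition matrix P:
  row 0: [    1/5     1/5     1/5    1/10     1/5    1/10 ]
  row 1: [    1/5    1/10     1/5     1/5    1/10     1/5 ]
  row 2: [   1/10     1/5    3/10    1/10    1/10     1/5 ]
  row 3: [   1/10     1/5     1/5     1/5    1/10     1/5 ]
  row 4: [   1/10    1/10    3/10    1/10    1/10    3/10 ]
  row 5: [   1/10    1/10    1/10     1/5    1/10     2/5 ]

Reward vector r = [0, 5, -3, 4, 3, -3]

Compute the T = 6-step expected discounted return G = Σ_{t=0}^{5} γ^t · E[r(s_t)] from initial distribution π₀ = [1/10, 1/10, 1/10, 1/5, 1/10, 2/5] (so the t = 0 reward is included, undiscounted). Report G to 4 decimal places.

G = 1.0041

t=0: π = [0.1000, 0.1000, 0.1000, 0.2000, 0.1000, 0.4000], E[r] = 0.1000, γ^t·E[r] = 0.100000, running G = 0.100000
t=1: π = [0.1200, 0.1400, 0.1800, 0.1700, 0.1100, 0.2800], E[r] = 0.3300, γ^t·E[r] = 0.264000, running G = 0.364000
t=2: π = [0.1260, 0.1470, 0.2010, 0.1590, 0.1120, 0.2550], E[r] = 0.3390, γ^t·E[r] = 0.216960, running G = 0.580960
t=3: π = [0.1273, 0.1486, 0.2058, 0.1561, 0.1126, 0.2496], E[r] = 0.3390, γ^t·E[r] = 0.173568, running G = 0.754528
t=4: π = [0.1276, 0.1489, 0.2069, 0.1554, 0.1127, 0.2485], E[r] = 0.3385, γ^t·E[r] = 0.138658, running G = 0.893186
t=5: π = [0.1277, 0.1490, 0.2071, 0.1553, 0.1128, 0.2482], E[r] = 0.3384, γ^t·E[r] = 0.110883, running G = 1.004068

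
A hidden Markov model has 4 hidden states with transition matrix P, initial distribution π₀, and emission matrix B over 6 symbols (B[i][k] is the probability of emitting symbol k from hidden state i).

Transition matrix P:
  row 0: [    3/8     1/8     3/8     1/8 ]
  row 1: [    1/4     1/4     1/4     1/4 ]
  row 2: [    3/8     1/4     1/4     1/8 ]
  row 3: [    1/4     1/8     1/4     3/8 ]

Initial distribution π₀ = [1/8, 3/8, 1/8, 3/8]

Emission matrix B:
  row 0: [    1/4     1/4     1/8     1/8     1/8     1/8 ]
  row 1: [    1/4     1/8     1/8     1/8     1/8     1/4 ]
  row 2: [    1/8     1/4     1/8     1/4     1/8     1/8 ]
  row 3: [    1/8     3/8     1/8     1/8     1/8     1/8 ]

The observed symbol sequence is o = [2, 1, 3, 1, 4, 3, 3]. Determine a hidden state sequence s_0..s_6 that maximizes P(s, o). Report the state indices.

path = [3, 3, 2, 0, 0, 2, 2]

t=0: δ = [1.562e-02, 4.688e-02, 1.562e-02, 4.688e-02]  (obs o_0=2)
t=1: δ = [2.930e-03, 1.465e-03, 2.930e-03, 6.592e-03]  ψ = [1, 1, 1, 3]  (obs o_1=1)
t=2: δ = [2.060e-04, 1.030e-04, 4.120e-04, 3.090e-04]  ψ = [3, 3, 3, 3]  (obs o_2=3)
t=3: δ = [3.862e-05, 1.287e-05, 2.575e-05, 4.345e-05]  ψ = [2, 2, 2, 3]  (obs o_3=1)
t=4: δ = [1.810e-06, 8.047e-07, 1.810e-06, 2.037e-06]  ψ = [0, 2, 0, 3]  (obs o_4=4)
t=5: δ = [8.487e-08, 5.658e-08, 1.697e-07, 9.548e-08]  ψ = [0, 2, 0, 3]  (obs o_5=3)
t=6: δ = [7.956e-09, 5.304e-09, 1.061e-08, 4.475e-09]  ψ = [2, 2, 2, 3]  (obs o_6=3)
backtrack: best end state = 2; path = [3, 3, 2, 0, 0, 2, 2]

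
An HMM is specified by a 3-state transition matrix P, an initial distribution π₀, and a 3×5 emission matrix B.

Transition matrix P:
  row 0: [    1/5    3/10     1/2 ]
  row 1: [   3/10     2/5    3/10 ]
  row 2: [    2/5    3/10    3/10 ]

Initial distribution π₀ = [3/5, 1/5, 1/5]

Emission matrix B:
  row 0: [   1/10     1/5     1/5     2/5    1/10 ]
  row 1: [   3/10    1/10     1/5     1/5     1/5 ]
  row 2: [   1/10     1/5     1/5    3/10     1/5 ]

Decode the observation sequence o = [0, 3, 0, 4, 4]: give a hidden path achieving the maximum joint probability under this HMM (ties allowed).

path = [0, 2, 1, 1, 1]

t=0: δ = [6.000e-02, 6.000e-02, 2.000e-02]  (obs o_0=0)
t=1: δ = [7.200e-03, 4.800e-03, 9.000e-03]  ψ = [1, 1, 0]  (obs o_1=3)
t=2: δ = [3.600e-04, 8.100e-04, 3.600e-04]  ψ = [2, 2, 0]  (obs o_2=0)
t=3: δ = [2.430e-05, 6.480e-05, 4.860e-05]  ψ = [1, 1, 1]  (obs o_3=4)
t=4: δ = [1.944e-06, 5.184e-06, 3.888e-06]  ψ = [1, 1, 1]  (obs o_4=4)
backtrack: best end state = 1; path = [0, 2, 1, 1, 1]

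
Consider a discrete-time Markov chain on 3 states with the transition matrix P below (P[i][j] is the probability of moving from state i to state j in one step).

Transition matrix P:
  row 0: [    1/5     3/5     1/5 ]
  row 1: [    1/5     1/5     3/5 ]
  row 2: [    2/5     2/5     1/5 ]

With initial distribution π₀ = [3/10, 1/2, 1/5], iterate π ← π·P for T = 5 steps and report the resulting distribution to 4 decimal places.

t=0: π = [0.3000, 0.5000, 0.2000]
t=1: π = [0.2400, 0.3600, 0.4000]
t=2: π = [0.2800, 0.3760, 0.3440]
t=3: π = [0.2688, 0.3808, 0.3504]
t=4: π = [0.2701, 0.3776, 0.3523]
t=5: π = [0.2705, 0.3785, 0.3510]

π = [0.2705, 0.3785, 0.3510]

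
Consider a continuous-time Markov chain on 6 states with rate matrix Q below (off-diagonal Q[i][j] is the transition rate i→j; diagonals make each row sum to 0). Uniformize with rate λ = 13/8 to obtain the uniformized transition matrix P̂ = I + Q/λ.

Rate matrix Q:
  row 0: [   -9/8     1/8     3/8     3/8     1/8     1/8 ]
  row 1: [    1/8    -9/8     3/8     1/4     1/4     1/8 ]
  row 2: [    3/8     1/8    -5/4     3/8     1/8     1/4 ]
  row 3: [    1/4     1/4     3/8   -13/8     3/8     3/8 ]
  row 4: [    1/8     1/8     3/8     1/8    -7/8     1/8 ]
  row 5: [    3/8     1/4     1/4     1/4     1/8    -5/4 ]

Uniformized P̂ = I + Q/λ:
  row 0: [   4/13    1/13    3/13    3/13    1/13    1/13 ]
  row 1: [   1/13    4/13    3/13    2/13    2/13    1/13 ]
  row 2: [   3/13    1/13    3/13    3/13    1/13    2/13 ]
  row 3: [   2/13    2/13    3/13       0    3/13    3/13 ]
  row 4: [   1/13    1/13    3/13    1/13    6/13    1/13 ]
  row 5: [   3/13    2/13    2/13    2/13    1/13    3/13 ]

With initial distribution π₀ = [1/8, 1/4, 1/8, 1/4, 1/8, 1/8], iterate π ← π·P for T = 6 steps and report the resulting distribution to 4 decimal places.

π = [0.1864, 0.1287, 0.2202, 0.1485, 0.1783, 0.1379]

t=0: π = [0.1250, 0.2500, 0.1250, 0.2500, 0.1250, 0.1250]
t=1: π = [0.1635, 0.1635, 0.2212, 0.1250, 0.1827, 0.1442]
t=2: π = [0.1805, 0.1354, 0.2197, 0.1501, 0.1790, 0.1354]
t=3: π = [0.1847, 0.1301, 0.2204, 0.1478, 0.1793, 0.1377]
t=4: π = [0.1860, 0.1289, 0.2202, 0.1485, 0.1786, 0.1378]
t=5: π = [0.1863, 0.1287, 0.2202, 0.1485, 0.1784, 0.1379]
t=6: π = [0.1864, 0.1287, 0.2202, 0.1485, 0.1783, 0.1379]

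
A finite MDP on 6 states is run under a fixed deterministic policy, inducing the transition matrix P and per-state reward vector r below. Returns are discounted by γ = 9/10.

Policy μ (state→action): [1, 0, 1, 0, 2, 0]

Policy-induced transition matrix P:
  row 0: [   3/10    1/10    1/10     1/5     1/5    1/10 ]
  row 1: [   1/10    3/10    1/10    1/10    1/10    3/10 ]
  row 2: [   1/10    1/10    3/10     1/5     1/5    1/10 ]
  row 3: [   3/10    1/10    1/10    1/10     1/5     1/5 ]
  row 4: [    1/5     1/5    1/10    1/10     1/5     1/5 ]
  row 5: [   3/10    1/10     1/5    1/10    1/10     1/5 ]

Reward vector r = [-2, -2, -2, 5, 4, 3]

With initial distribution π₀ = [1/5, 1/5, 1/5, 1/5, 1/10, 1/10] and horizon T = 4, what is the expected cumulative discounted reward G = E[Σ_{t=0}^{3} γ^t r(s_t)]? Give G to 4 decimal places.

G = 2.6189

t=0: π = [0.2000, 0.2000, 0.2000, 0.2000, 0.1000, 0.1000], E[r] = 0.5000, γ^t·E[r] = 0.500000, running G = 0.500000
t=1: π = [0.2100, 0.1500, 0.1500, 0.1400, 0.1700, 0.1800], E[r] = 0.9000, γ^t·E[r] = 0.810000, running G = 1.310000
t=2: π = [0.2230, 0.1470, 0.1480, 0.1360, 0.1670, 0.1790], E[r] = 0.8490, γ^t·E[r] = 0.687690, running G = 1.997690
t=3: π = [0.2243, 0.1461, 0.1475, 0.1371, 0.1674, 0.1776], E[r] = 0.8521, γ^t·E[r] = 0.621181, running G = 2.618871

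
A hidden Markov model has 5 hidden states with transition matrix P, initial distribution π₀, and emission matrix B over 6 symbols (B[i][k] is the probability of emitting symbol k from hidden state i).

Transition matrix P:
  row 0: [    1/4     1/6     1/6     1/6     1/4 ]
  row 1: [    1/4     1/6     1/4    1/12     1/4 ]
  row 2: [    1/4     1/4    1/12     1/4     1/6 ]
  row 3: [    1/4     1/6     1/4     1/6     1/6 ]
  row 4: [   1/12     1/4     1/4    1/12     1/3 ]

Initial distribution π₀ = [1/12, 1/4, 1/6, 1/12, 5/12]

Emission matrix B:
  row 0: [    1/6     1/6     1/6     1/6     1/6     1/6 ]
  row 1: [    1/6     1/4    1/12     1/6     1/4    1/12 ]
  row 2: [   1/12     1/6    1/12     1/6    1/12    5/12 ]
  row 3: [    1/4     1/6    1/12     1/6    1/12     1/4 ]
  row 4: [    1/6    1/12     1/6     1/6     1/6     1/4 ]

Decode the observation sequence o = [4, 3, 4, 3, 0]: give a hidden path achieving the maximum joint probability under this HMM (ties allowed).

path = [4, 4, 4, 4, 4]

t=0: δ = [1.389e-02, 6.250e-02, 1.389e-02, 6.944e-03, 6.944e-02]  (obs o_0=4)
t=1: δ = [2.604e-03, 2.894e-03, 2.894e-03, 9.645e-04, 3.858e-03]  ψ = [1, 4, 4, 4, 4]  (obs o_1=3)
t=2: δ = [1.206e-04, 2.411e-04, 8.038e-05, 6.028e-05, 2.143e-04]  ψ = [1, 4, 4, 2, 4]  (obs o_2=4)
t=3: δ = [1.005e-05, 8.931e-06, 1.005e-05, 3.349e-06, 1.191e-05]  ψ = [1, 4, 1, 0, 4]  (obs o_3=3)
t=4: δ = [4.186e-07, 4.961e-07, 2.481e-07, 6.279e-07, 6.615e-07]  ψ = [0, 4, 4, 2, 4]  (obs o_4=0)
backtrack: best end state = 4; path = [4, 4, 4, 4, 4]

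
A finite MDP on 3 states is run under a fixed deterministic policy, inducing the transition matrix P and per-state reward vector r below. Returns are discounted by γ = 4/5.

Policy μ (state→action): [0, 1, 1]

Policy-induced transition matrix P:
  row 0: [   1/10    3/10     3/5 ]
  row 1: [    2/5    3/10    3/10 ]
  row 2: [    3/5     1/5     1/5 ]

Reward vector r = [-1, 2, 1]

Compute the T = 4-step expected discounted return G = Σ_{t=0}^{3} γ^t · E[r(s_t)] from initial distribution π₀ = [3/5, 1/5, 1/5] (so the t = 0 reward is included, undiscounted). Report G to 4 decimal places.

t=0: π = [0.6000, 0.2000, 0.2000], E[r] = 0.0000, γ^t·E[r] = 0.000000, running G = 0.000000
t=1: π = [0.2600, 0.2800, 0.4600], E[r] = 0.7600, γ^t·E[r] = 0.608000, running G = 0.608000
t=2: π = [0.4140, 0.2540, 0.3320], E[r] = 0.4260, γ^t·E[r] = 0.272640, running G = 0.880640
t=3: π = [0.3422, 0.2668, 0.3910], E[r] = 0.5824, γ^t·E[r] = 0.298189, running G = 1.178829

G = 1.1788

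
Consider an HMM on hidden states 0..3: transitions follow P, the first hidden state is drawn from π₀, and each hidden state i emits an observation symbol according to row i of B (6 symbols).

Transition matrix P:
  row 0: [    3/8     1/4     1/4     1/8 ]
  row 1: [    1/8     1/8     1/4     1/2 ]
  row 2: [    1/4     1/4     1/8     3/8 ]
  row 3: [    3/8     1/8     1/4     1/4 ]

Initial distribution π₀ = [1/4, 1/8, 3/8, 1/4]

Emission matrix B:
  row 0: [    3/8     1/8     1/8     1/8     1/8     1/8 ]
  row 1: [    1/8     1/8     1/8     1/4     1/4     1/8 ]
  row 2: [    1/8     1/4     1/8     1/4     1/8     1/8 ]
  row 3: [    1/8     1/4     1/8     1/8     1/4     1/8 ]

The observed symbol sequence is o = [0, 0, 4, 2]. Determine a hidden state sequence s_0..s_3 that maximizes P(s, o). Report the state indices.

t=0: δ = [9.375e-02, 1.562e-02, 4.688e-02, 3.125e-02]  (obs o_0=0)
t=1: δ = [1.318e-02, 2.930e-03, 2.930e-03, 2.197e-03]  ψ = [0, 0, 0, 2]  (obs o_1=0)
t=2: δ = [6.180e-04, 8.240e-04, 4.120e-04, 4.120e-04]  ψ = [0, 0, 0, 0]  (obs o_2=4)
t=3: δ = [2.897e-05, 1.931e-05, 2.575e-05, 5.150e-05]  ψ = [0, 0, 1, 1]  (obs o_3=2)
backtrack: best end state = 3; path = [0, 0, 1, 3]

path = [0, 0, 1, 3]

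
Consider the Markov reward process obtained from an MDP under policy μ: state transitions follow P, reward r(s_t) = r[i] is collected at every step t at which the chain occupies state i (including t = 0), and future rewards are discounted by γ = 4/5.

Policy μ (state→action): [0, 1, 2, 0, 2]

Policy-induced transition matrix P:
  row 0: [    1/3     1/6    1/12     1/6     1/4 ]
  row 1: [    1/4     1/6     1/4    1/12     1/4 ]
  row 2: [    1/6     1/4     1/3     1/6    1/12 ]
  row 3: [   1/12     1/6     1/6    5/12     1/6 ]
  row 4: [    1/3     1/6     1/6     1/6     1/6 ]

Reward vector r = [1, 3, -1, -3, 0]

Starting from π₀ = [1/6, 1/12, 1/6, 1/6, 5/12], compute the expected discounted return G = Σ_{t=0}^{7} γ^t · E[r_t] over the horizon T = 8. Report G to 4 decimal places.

t=0: π = [0.1667, 0.0833, 0.1667, 0.1667, 0.4167], E[r] = -0.2500, γ^t·E[r] = -0.250000, running G = -0.250000
t=1: π = [0.2569, 0.1806, 0.1875, 0.2014, 0.1736], E[r] = 0.0069, γ^t·E[r] = 0.005556, running G = -0.244444
t=2: π = [0.2367, 0.1823, 0.1916, 0.2020, 0.1875], E[r] = -0.0139, γ^t·E[r] = -0.008889, running G = -0.253333
t=3: π = [0.2357, 0.1826, 0.1941, 0.2020, 0.1856], E[r] = -0.0163, γ^t·E[r] = -0.008370, running G = -0.261704
t=4: π = [0.2353, 0.1828, 0.1946, 0.2019, 0.1854], E[r] = -0.0166, γ^t·E[r] = -0.006803, running G = -0.268507
t=5: π = [0.2352, 0.1829, 0.1947, 0.2019, 0.1853], E[r] = -0.0166, γ^t·E[r] = -0.005454, running G = -0.273961
t=6: π = [0.2352, 0.1829, 0.1948, 0.2019, 0.1853], E[r] = -0.0166, γ^t·E[r] = -0.004361, running G = -0.278323
t=7: π = [0.2352, 0.1829, 0.1948, 0.2019, 0.1853], E[r] = -0.0166, γ^t·E[r] = -0.003488, running G = -0.281810

G = -0.2818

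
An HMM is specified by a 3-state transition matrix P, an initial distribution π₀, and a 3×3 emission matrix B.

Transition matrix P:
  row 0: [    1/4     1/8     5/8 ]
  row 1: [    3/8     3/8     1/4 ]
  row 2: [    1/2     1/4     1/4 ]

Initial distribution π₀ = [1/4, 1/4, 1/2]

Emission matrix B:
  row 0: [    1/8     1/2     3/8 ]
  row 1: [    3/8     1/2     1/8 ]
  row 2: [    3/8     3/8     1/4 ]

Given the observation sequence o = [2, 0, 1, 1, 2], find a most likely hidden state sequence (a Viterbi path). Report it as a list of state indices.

path = [0, 2, 0, 2, 0]

t=0: δ = [9.375e-02, 3.125e-02, 1.250e-01]  (obs o_0=2)
t=1: δ = [7.812e-03, 1.172e-02, 2.197e-02]  ψ = [2, 2, 0]  (obs o_1=0)
t=2: δ = [5.493e-03, 2.747e-03, 2.060e-03]  ψ = [2, 2, 2]  (obs o_2=1)
t=3: δ = [6.866e-04, 5.150e-04, 1.287e-03]  ψ = [0, 1, 0]  (obs o_3=1)
t=4: δ = [2.414e-04, 4.023e-05, 1.073e-04]  ψ = [2, 2, 0]  (obs o_4=2)
backtrack: best end state = 0; path = [0, 2, 0, 2, 0]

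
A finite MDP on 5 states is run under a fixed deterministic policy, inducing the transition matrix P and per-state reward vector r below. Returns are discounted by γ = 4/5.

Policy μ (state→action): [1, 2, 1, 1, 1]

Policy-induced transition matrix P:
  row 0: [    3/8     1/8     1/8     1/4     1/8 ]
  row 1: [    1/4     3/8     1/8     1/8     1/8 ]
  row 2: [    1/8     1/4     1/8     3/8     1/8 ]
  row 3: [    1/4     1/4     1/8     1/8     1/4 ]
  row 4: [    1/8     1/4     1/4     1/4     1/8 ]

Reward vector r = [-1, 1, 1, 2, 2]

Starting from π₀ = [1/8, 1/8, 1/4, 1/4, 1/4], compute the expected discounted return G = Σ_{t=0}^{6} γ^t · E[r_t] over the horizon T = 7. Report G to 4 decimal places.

G = 3.9305

t=0: π = [0.1250, 0.1250, 0.2500, 0.2500, 0.2500], E[r] = 1.2500, γ^t·E[r] = 1.250000, running G = 1.250000
t=1: π = [0.2031, 0.2500, 0.1563, 0.2344, 0.1563], E[r] = 0.9844, γ^t·E[r] = 0.787500, running G = 2.037500
t=2: π = [0.2363, 0.2559, 0.1445, 0.2090, 0.1543], E[r] = 0.8906, γ^t·E[r] = 0.570000, running G = 2.607500
t=3: π = [0.2422, 0.2524, 0.1443, 0.2100, 0.1511], E[r] = 0.8767, γ^t·E[r] = 0.448875, running G = 3.056375
t=4: π = [0.2433, 0.2513, 0.1439, 0.2102, 0.1512], E[r] = 0.8748, γ^t·E[r] = 0.358313, running G = 3.414688
t=5: π = [0.2435, 0.2510, 0.1439, 0.2103, 0.1513], E[r] = 0.8745, γ^t·E[r] = 0.286564, running G = 3.701251
t=6: π = [0.2435, 0.2509, 0.1439, 0.2103, 0.1513], E[r] = 0.8745, γ^t·E[r] = 0.229253, running G = 3.930504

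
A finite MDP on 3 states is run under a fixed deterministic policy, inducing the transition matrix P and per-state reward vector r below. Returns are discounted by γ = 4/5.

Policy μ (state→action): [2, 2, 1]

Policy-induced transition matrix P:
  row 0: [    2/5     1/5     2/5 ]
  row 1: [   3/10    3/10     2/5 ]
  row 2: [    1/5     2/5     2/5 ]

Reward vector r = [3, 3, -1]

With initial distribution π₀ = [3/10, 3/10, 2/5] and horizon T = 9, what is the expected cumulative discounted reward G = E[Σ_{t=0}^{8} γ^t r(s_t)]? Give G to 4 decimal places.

t=0: π = [0.3000, 0.3000, 0.4000], E[r] = 1.4000, γ^t·E[r] = 1.400000, running G = 1.400000
t=1: π = [0.2900, 0.3100, 0.4000], E[r] = 1.4000, γ^t·E[r] = 1.120000, running G = 2.520000
t=2: π = [0.2890, 0.3110, 0.4000], E[r] = 1.4000, γ^t·E[r] = 0.896000, running G = 3.416000
t=3: π = [0.2889, 0.3111, 0.4000], E[r] = 1.4000, γ^t·E[r] = 0.716800, running G = 4.132800
t=4: π = [0.2889, 0.3111, 0.4000], E[r] = 1.4000, γ^t·E[r] = 0.573440, running G = 4.706240
t=5: π = [0.2889, 0.3111, 0.4000], E[r] = 1.4000, γ^t·E[r] = 0.458752, running G = 5.164992
t=6: π = [0.2889, 0.3111, 0.4000], E[r] = 1.4000, γ^t·E[r] = 0.367002, running G = 5.531994
t=7: π = [0.2889, 0.3111, 0.4000], E[r] = 1.4000, γ^t·E[r] = 0.293601, running G = 5.825595
t=8: π = [0.2889, 0.3111, 0.4000], E[r] = 1.4000, γ^t·E[r] = 0.234881, running G = 6.060476

G = 6.0605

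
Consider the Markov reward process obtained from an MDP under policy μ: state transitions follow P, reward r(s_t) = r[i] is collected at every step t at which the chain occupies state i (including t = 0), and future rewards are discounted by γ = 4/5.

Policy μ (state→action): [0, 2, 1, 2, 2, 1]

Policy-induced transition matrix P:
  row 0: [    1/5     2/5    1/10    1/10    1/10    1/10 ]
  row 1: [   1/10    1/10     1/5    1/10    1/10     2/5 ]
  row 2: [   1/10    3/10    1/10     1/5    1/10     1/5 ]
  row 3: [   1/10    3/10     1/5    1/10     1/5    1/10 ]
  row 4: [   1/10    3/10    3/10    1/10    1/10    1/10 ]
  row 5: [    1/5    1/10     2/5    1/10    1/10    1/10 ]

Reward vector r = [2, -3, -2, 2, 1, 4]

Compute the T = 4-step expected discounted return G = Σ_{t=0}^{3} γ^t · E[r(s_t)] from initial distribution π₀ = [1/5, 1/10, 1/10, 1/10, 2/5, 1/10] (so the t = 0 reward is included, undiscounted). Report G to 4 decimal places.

t=0: π = [0.2000, 0.1000, 0.1000, 0.1000, 0.4000, 0.1000], E[r] = 0.9000, γ^t·E[r] = 0.900000, running G = 0.900000
t=1: π = [0.1300, 0.2800, 0.2300, 0.1100, 0.1100, 0.1400], E[r] = -0.1500, γ^t·E[r] = -0.120000, running G = 0.780000
t=2: π = [0.1270, 0.2290, 0.2030, 0.1230, 0.1110, 0.2070], E[r] = 0.3460, γ^t·E[r] = 0.221440, running G = 1.001440
t=3: π = [0.1334, 0.2255, 0.2195, 0.1203, 0.1123, 0.1890], E[r] = 0.2602, γ^t·E[r] = 0.133222, running G = 1.134662

G = 1.1347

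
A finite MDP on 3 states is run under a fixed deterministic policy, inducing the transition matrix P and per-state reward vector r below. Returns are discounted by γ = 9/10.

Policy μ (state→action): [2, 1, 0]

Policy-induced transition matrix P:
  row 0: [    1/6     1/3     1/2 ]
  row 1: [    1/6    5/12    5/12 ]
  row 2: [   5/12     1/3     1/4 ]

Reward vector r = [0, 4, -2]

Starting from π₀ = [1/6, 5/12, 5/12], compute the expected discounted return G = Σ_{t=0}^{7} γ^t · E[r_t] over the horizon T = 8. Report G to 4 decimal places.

G = 4.1735

t=0: π = [0.1667, 0.4167, 0.4167], E[r] = 0.8333, γ^t·E[r] = 0.833333, running G = 0.833333
t=1: π = [0.2708, 0.3681, 0.3611], E[r] = 0.7500, γ^t·E[r] = 0.675000, running G = 1.508333
t=2: π = [0.2569, 0.3640, 0.3791], E[r] = 0.6979, γ^t·E[r] = 0.565313, running G = 2.073646
t=3: π = [0.2614, 0.3637, 0.3749], E[r] = 0.7049, γ^t·E[r] = 0.513844, running G = 2.587490
t=4: π = [0.2604, 0.3636, 0.3760], E[r] = 0.7026, γ^t·E[r] = 0.460988, running G = 3.048478
t=5: π = [0.2607, 0.3636, 0.3757], E[r] = 0.7031, γ^t·E[r] = 0.415195, running G = 3.463673
t=6: π = [0.2606, 0.3636, 0.3758], E[r] = 0.7030, γ^t·E[r] = 0.373605, running G = 3.837278
t=7: π = [0.2606, 0.3636, 0.3758], E[r] = 0.7030, γ^t·E[r] = 0.336260, running G = 4.173539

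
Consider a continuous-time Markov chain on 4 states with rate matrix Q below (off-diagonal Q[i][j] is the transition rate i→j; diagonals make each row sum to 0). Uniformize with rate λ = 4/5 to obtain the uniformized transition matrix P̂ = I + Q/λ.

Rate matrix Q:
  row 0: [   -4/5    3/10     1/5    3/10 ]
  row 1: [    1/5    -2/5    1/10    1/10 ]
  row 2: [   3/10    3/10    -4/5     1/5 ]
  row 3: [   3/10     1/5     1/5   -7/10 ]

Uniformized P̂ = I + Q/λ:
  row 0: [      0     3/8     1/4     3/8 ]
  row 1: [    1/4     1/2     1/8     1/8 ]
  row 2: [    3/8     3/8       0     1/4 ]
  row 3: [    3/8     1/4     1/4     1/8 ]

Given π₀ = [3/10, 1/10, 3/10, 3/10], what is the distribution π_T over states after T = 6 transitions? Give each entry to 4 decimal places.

t=0: π = [0.3000, 0.1000, 0.3000, 0.3000]
t=1: π = [0.2500, 0.3500, 0.1625, 0.2375]
t=2: π = [0.2375, 0.3891, 0.1656, 0.2078]
t=3: π = [0.2373, 0.3977, 0.1600, 0.2051]
t=4: π = [0.2363, 0.3991, 0.1603, 0.2043]
t=5: π = [0.2365, 0.3993, 0.1600, 0.2041]
t=6: π = [0.2364, 0.3994, 0.1601, 0.2041]

π = [0.2364, 0.3994, 0.1601, 0.2041]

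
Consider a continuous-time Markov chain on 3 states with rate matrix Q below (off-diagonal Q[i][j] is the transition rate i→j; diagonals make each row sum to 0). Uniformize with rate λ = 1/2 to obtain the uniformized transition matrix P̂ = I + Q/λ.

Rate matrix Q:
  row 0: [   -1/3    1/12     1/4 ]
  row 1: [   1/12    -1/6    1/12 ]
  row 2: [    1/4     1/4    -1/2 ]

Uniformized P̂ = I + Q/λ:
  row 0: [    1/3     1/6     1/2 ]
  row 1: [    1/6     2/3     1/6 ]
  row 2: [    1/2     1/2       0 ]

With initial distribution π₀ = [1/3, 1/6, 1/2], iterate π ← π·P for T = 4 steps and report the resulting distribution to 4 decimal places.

π = [0.2912, 0.4778, 0.2311]

t=0: π = [0.3333, 0.1667, 0.5000]
t=1: π = [0.3889, 0.4167, 0.1944]
t=2: π = [0.2963, 0.4398, 0.2639]
t=3: π = [0.3040, 0.4745, 0.2215]
t=4: π = [0.2912, 0.4778, 0.2311]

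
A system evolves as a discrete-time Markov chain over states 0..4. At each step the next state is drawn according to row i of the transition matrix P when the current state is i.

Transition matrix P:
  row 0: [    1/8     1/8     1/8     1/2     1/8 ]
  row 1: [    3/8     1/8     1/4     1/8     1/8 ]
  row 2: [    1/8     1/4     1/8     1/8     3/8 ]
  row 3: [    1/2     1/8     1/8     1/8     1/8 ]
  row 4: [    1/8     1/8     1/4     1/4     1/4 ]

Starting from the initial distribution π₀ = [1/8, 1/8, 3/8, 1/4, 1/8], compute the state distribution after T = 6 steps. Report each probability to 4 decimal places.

t=0: π = [0.1250, 0.1250, 0.3750, 0.2500, 0.1250]
t=1: π = [0.2500, 0.1719, 0.1563, 0.1875, 0.2344]
t=2: π = [0.2383, 0.1445, 0.1758, 0.2480, 0.1934]
t=3: π = [0.2542, 0.1470, 0.1672, 0.2385, 0.1931]
t=4: π = [0.2512, 0.1459, 0.1675, 0.2444, 0.1909]
t=5: π = [0.2531, 0.1459, 0.1671, 0.2431, 0.1907]
t=6: π = [0.2526, 0.1459, 0.1671, 0.2438, 0.1906]

π = [0.2526, 0.1459, 0.1671, 0.2438, 0.1906]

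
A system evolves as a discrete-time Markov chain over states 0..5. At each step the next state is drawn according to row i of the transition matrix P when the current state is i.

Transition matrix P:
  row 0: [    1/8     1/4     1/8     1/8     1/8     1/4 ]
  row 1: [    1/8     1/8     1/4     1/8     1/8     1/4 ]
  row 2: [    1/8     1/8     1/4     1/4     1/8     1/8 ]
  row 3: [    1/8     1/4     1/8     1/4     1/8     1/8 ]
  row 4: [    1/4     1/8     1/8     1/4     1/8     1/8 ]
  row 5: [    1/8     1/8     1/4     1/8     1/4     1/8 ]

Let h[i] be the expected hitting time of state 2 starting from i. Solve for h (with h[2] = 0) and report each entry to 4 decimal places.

First-step conditioning: h[2] = 0; for i ≠ 2, h[i] = 1 + Σ_k P[i][k]·h[k].
  h[0] = 1 + 1/8·h[0] + 1/4·h[1] + 1/8·h[3] + 1/8·h[4] + 1/4·h[5]
  h[1] = 1 + 1/8·h[0] + 1/8·h[1] + 1/8·h[3] + 1/8·h[4] + 1/4·h[5]
  h[3] = 1 + 1/8·h[0] + 1/4·h[1] + 1/4·h[3] + 1/8·h[4] + 1/8·h[5]
  h[4] = 1 + 1/4·h[0] + 1/8·h[1] + 1/4·h[3] + 1/8·h[4] + 1/8·h[5]
  h[5] = 1 + 1/8·h[0] + 1/8·h[1] + 1/8·h[3] + 1/4·h[4] + 1/8·h[5]
Solving the 5×5 linear system over states ≠ 2 gives exactly h = [3072/527, 8192/1581, 0, 3114/527, 9470/1581, 2778/527] (h[2] = 0 is the target).

h = [5.8292, 5.1815, 0.0000, 5.9089, 5.9899, 5.2713]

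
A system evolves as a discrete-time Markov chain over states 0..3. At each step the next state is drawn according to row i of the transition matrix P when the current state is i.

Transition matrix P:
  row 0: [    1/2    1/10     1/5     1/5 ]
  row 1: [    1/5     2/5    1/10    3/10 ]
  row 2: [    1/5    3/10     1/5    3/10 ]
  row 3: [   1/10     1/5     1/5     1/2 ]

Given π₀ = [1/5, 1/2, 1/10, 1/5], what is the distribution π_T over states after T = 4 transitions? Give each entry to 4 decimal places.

π = [0.2370, 0.2423, 0.1757, 0.3450]

t=0: π = [0.2000, 0.5000, 0.1000, 0.2000]
t=1: π = [0.2400, 0.2900, 0.1500, 0.3200]
t=2: π = [0.2400, 0.2490, 0.1710, 0.3400]
t=3: π = [0.2380, 0.2429, 0.1751, 0.3440]
t=4: π = [0.2370, 0.2423, 0.1757, 0.3450]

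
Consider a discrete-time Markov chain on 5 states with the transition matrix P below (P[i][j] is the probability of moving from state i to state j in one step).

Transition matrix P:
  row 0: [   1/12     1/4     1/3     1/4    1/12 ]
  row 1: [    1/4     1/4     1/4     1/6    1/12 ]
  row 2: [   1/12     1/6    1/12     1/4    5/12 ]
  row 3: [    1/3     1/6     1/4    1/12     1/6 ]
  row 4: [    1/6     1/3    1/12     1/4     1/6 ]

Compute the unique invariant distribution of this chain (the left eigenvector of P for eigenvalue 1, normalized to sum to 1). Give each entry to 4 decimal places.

π = [0.1866, 0.2319, 0.2016, 0.1977, 0.1822]

Balance equations π_j = Σ_i π_i·P[i][j]:
  π_0 = 1/12·π_0 + 1/4·π_1 + 1/12·π_2 + 1/3·π_3 + 1/6·π_4
  π_1 = 1/4·π_0 + 1/4·π_1 + 1/6·π_2 + 1/6·π_3 + 1/3·π_4
  π_2 = 1/3·π_0 + 1/4·π_1 + 1/12·π_2 + 1/4·π_3 + 1/12·π_4
  π_3 = 1/4·π_0 + 1/6·π_1 + 1/4·π_2 + 1/12·π_3 + 1/4·π_4
  normalize: π_0 + π_1 + π_2 + π_3 + π_4 = 1
Solving the linear system gives exactly π = [2751/14743, 3419/14743, 2972/14743, 2915/14743, 2686/14743].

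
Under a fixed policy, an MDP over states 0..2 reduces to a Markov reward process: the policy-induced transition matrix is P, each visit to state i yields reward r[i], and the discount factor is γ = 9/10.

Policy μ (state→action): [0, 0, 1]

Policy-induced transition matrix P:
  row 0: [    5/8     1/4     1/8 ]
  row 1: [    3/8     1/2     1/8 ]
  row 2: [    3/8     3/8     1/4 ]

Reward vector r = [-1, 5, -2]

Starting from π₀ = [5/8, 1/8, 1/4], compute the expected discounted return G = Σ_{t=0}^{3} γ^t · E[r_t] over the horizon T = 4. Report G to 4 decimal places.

G = 1.6288

t=0: π = [0.6250, 0.1250, 0.2500], E[r] = -0.5000, γ^t·E[r] = -0.500000, running G = -0.500000
t=1: π = [0.5313, 0.3125, 0.1563], E[r] = 0.7188, γ^t·E[r] = 0.646875, running G = 0.146875
t=2: π = [0.5078, 0.3477, 0.1445], E[r] = 0.9414, γ^t·E[r] = 0.762539, running G = 0.909414
t=3: π = [0.5020, 0.3550, 0.1431], E[r] = 0.9868, γ^t·E[r] = 0.719389, running G = 1.628803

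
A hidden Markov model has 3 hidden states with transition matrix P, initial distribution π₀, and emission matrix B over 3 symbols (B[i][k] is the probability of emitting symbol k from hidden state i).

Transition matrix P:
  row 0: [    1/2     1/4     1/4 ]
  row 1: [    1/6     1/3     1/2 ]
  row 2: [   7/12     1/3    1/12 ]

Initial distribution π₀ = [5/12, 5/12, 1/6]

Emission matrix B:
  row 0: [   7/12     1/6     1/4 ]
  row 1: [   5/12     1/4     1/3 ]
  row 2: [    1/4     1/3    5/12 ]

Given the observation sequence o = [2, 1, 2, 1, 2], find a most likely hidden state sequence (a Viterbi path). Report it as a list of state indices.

t=0: δ = [1.042e-01, 1.389e-01, 6.944e-02]  (obs o_0=2)
t=1: δ = [8.681e-03, 1.157e-02, 2.315e-02]  ψ = [0, 1, 1]  (obs o_1=1)
t=2: δ = [3.376e-03, 2.572e-03, 2.411e-03]  ψ = [2, 2, 1]  (obs o_2=2)
t=3: δ = [2.813e-04, 2.143e-04, 4.287e-04]  ψ = [0, 1, 1]  (obs o_3=1)
t=4: δ = [6.251e-05, 4.763e-05, 4.465e-05]  ψ = [2, 2, 1]  (obs o_4=2)
backtrack: best end state = 0; path = [1, 2, 1, 2, 0]

path = [1, 2, 1, 2, 0]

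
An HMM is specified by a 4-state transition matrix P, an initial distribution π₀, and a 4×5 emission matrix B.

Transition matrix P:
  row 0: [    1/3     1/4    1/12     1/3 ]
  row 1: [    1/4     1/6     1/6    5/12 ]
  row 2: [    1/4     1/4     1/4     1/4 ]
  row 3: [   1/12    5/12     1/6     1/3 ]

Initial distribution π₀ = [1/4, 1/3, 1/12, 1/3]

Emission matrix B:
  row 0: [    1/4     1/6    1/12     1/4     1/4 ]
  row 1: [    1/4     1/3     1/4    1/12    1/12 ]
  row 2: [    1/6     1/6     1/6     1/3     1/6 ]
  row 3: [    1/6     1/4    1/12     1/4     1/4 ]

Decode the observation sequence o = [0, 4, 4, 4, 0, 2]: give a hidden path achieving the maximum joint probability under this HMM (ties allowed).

t=0: δ = [6.250e-02, 8.333e-02, 1.389e-02, 5.556e-02]  (obs o_0=0)
t=1: δ = [5.208e-03, 1.929e-03, 2.315e-03, 8.681e-03]  ψ = [0, 3, 1, 1]  (obs o_1=4)
t=2: δ = [4.340e-04, 3.014e-04, 2.411e-04, 7.234e-04]  ψ = [0, 3, 3, 3]  (obs o_2=4)
t=3: δ = [3.617e-05, 2.512e-05, 2.009e-05, 6.028e-05]  ψ = [0, 3, 3, 3]  (obs o_3=4)
t=4: δ = [3.014e-06, 6.279e-06, 1.674e-06, 3.349e-06]  ψ = [0, 3, 3, 3]  (obs o_4=0)
t=5: δ = [1.308e-07, 3.489e-07, 1.744e-07, 2.180e-07]  ψ = [1, 3, 1, 1]  (obs o_5=2)
backtrack: best end state = 1; path = [1, 3, 3, 3, 3, 1]

path = [1, 3, 3, 3, 3, 1]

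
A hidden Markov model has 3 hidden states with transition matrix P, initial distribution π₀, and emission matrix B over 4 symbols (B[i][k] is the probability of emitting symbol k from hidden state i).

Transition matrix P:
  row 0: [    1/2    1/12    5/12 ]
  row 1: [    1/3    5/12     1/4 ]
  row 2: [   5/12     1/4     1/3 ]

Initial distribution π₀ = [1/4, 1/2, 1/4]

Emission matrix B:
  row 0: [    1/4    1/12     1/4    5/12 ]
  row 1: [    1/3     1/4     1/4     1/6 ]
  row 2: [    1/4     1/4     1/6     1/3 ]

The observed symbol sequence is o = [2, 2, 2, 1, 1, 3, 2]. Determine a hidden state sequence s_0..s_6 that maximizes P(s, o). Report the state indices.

t=0: δ = [6.250e-02, 1.250e-01, 4.167e-02]  (obs o_0=2)
t=1: δ = [1.042e-02, 1.302e-02, 5.208e-03]  ψ = [1, 1, 1]  (obs o_1=2)
t=2: δ = [1.302e-03, 1.356e-03, 7.234e-04]  ψ = [0, 1, 0]  (obs o_2=2)
t=3: δ = [5.425e-05, 1.413e-04, 1.356e-04]  ψ = [0, 1, 0]  (obs o_3=1)
t=4: δ = [4.710e-06, 1.472e-05, 1.130e-05]  ψ = [2, 1, 2]  (obs o_4=1)
t=5: δ = [2.044e-06, 1.022e-06, 1.256e-06]  ψ = [1, 1, 2]  (obs o_5=3)
t=6: δ = [2.555e-07, 1.065e-07, 1.419e-07]  ψ = [0, 1, 0]  (obs o_6=2)
backtrack: best end state = 0; path = [1, 1, 1, 1, 1, 0, 0]

path = [1, 1, 1, 1, 1, 0, 0]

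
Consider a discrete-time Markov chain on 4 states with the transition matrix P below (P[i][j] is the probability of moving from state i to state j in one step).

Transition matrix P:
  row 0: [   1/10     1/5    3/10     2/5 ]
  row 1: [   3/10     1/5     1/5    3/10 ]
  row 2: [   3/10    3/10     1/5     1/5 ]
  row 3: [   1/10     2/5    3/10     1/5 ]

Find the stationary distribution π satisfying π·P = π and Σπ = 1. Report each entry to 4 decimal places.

π = [0.2052, 0.2785, 0.2474, 0.2689]

Balance equations π_j = Σ_i π_i·P[i][j]:
  π_0 = 1/10·π_0 + 3/10·π_1 + 3/10·π_2 + 1/10·π_3
  π_1 = 1/5·π_0 + 1/5·π_1 + 3/10·π_2 + 2/5·π_3
  π_2 = 3/10·π_0 + 1/5·π_1 + 1/5·π_2 + 3/10·π_3
  normalize: π_0 + π_1 + π_2 + π_3 = 1
Solving the linear system gives exactly π = [277/1350, 188/675, 167/675, 121/450].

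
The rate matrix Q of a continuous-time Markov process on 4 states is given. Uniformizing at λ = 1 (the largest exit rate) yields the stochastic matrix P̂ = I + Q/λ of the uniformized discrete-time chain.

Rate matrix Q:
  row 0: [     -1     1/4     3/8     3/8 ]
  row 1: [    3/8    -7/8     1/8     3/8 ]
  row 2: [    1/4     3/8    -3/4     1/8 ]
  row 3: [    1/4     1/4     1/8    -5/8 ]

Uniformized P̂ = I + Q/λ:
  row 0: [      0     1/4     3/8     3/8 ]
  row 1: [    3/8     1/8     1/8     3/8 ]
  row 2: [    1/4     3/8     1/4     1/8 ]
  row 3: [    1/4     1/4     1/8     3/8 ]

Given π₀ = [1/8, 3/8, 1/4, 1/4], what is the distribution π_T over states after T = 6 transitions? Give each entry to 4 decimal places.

t=0: π = [0.1250, 0.3750, 0.2500, 0.2500]
t=1: π = [0.2656, 0.2344, 0.1875, 0.3125]
t=2: π = [0.2129, 0.2441, 0.2148, 0.3281]
t=3: π = [0.2273, 0.2463, 0.2051, 0.3213]
t=4: π = [0.2240, 0.2448, 0.2075, 0.3237]
t=5: π = [0.2246, 0.2453, 0.2069, 0.3231]
t=6: π = [0.2245, 0.2452, 0.2070, 0.3233]

π = [0.2245, 0.2452, 0.2070, 0.3233]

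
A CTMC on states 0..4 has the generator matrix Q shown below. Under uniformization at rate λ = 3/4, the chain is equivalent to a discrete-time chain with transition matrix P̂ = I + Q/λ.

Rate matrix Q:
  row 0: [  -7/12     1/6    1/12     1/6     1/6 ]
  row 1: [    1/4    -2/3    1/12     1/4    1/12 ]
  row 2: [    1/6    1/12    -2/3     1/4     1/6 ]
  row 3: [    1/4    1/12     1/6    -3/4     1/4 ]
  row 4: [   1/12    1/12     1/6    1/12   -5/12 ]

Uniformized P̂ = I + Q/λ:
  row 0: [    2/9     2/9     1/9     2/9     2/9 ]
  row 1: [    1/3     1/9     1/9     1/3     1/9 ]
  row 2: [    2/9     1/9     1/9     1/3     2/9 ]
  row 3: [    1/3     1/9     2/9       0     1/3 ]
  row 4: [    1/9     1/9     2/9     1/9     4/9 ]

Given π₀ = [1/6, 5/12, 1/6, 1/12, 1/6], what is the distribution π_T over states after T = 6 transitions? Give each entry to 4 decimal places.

π = [0.2252, 0.1361, 0.1639, 0.1825, 0.2923]

t=0: π = [0.1667, 0.4167, 0.1667, 0.0833, 0.1667]
t=1: π = [0.2593, 0.1296, 0.1389, 0.2500, 0.2222]
t=2: π = [0.2397, 0.1399, 0.1636, 0.1718, 0.2850]
t=3: π = [0.2252, 0.1377, 0.1619, 0.1861, 0.2891]
t=4: π = [0.2261, 0.1361, 0.1639, 0.1820, 0.2918]
t=5: π = [0.2251, 0.1362, 0.1638, 0.1827, 0.2922]
t=6: π = [0.2252, 0.1361, 0.1639, 0.1825, 0.2923]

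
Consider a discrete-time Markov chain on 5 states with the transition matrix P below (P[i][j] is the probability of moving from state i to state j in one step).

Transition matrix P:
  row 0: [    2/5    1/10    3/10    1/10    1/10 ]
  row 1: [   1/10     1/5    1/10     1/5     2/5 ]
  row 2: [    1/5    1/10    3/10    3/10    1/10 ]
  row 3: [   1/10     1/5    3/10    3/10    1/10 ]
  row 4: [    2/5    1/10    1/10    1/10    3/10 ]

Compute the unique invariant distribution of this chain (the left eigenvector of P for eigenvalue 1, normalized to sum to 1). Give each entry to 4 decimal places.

Balance equations π_j = Σ_i π_i·P[i][j]:
  π_0 = 2/5·π_0 + 1/10·π_1 + 1/5·π_2 + 1/10·π_3 + 2/5·π_4
  π_1 = 1/10·π_0 + 1/5·π_1 + 1/10·π_2 + 1/5·π_3 + 1/10·π_4
  π_2 = 3/10·π_0 + 1/10·π_1 + 3/10·π_2 + 3/10·π_3 + 1/10·π_4
  π_3 = 1/10·π_0 + 1/5·π_1 + 3/10·π_2 + 3/10·π_3 + 1/10·π_4
  normalize: π_0 + π_1 + π_2 + π_3 + π_4 = 1
Solving the linear system gives exactly π = [721/2862, 191/1431, 341/1431, 32/159, 167/954].

π = [0.2519, 0.1335, 0.2383, 0.2013, 0.1751]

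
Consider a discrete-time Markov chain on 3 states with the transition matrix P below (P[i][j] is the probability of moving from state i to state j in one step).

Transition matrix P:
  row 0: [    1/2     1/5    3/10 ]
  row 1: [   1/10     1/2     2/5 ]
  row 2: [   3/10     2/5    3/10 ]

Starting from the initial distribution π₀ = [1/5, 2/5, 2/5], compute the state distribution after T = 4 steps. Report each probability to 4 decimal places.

π = [0.2785, 0.3831, 0.3384]

t=0: π = [0.2000, 0.4000, 0.4000]
t=1: π = [0.2600, 0.4000, 0.3400]
t=2: π = [0.2720, 0.3880, 0.3400]
t=3: π = [0.2768, 0.3844, 0.3388]
t=4: π = [0.2785, 0.3831, 0.3384]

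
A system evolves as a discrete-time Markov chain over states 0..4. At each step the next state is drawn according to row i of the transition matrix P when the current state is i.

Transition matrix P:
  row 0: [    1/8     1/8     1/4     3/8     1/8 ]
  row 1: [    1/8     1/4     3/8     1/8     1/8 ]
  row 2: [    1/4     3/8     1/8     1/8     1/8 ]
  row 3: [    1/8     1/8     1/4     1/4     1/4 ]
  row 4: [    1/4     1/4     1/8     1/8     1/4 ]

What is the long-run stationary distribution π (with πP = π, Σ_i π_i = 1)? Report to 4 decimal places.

Balance equations π_j = Σ_i π_i·P[i][j]:
  π_0 = 1/8·π_0 + 1/8·π_1 + 1/4·π_2 + 1/8·π_3 + 1/4·π_4
  π_1 = 1/8·π_0 + 1/4·π_1 + 3/8·π_2 + 1/8·π_3 + 1/4·π_4
  π_2 = 1/4·π_0 + 3/8·π_1 + 1/8·π_2 + 1/4·π_3 + 1/8·π_4
  π_3 = 3/8·π_0 + 1/8·π_1 + 1/8·π_2 + 1/4·π_3 + 1/8·π_4
  normalize: π_0 + π_1 + π_2 + π_3 + π_4 = 1
Solving the linear system gives exactly π = [694/3967, 923/3967, 909/3967, 765/3967, 676/3967].

π = [0.1749, 0.2327, 0.2291, 0.1928, 0.1704]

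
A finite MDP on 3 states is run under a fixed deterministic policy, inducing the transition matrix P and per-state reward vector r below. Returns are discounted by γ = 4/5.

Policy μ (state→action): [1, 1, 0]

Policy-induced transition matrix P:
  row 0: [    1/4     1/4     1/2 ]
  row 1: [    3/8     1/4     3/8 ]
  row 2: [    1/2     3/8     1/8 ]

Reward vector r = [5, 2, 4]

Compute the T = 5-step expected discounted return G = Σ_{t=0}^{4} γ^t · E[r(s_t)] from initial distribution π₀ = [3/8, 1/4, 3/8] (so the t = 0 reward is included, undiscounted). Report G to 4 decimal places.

t=0: π = [0.3750, 0.2500, 0.3750], E[r] = 3.8750, γ^t·E[r] = 3.875000, running G = 3.875000
t=1: π = [0.3750, 0.2969, 0.3281], E[r] = 3.7813, γ^t·E[r] = 3.025000, running G = 6.900000
t=2: π = [0.3691, 0.2910, 0.3398], E[r] = 3.7871, γ^t·E[r] = 2.423750, running G = 9.323750
t=3: π = [0.3713, 0.2925, 0.3362], E[r] = 3.7864, γ^t·E[r] = 1.938625, running G = 11.262375
t=4: π = [0.3706, 0.2920, 0.3374], E[r] = 3.7866, γ^t·E[r] = 1.550975, running G = 12.813350

G = 12.8134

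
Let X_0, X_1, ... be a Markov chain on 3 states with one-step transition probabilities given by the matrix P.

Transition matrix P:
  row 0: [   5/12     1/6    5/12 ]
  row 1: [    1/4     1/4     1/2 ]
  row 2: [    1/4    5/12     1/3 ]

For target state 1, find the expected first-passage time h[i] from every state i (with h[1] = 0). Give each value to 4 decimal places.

First-step conditioning: h[1] = 0; for i ≠ 1, h[i] = 1 + Σ_k P[i][k]·h[k].
  h[0] = 1 + 5/12·h[0] + 5/12·h[2]
  h[2] = 1 + 1/4·h[0] + 1/3·h[2]
Solving the 2×2 linear system over states ≠ 1 gives exactly h = [156/41, 0, 120/41] (h[1] = 0 is the target).

h = [3.8049, 0.0000, 2.9268]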